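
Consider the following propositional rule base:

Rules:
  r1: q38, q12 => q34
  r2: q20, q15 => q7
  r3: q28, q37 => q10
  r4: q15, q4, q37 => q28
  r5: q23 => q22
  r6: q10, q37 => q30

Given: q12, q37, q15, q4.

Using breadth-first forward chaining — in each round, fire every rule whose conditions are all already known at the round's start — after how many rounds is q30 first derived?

3

Round 1 — r4, derive q28.
Round 2 — r3, derive q10.
Round 3 — r6, derive q30.
q30 first appears in round 3.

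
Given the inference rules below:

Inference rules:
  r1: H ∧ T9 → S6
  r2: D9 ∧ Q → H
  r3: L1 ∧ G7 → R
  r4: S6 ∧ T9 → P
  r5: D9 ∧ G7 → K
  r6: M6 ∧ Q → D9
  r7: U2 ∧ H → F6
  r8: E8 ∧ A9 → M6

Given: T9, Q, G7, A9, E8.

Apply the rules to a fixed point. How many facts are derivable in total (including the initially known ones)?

Round 1: r8 [E8 ∧ A9 → M6]. New: M6.
Round 2: r6 [M6 ∧ Q → D9]. New: D9.
Round 3: r2 [D9 ∧ Q → H]; r5 [D9 ∧ G7 → K]. New: H, K.
Round 4: r1 [H ∧ T9 → S6]. New: S6.
Round 5: r4 [S6 ∧ T9 → P]. New: P.
Closure: {A9, D9, E8, G7, H, K, M6, P, Q, S6, T9} — 11 facts.

11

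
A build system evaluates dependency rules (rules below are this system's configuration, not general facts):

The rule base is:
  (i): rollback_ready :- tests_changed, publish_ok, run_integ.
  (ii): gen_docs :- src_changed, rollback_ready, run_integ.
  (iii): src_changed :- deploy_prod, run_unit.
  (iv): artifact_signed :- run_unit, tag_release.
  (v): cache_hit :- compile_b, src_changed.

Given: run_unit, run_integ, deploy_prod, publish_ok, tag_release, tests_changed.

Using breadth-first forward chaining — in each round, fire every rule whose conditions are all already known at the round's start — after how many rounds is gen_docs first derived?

2

Round 1: (i) [rollback_ready :- tests_changed, publish_ok, run_integ.]; (iii) [src_changed :- deploy_prod, run_unit.]; (iv) [artifact_signed :- run_unit, tag_release.]. New: rollback_ready, src_changed, artifact_signed.
Round 2: (ii) [gen_docs :- src_changed, rollback_ready, run_integ.]. New: gen_docs.
gen_docs first appears in round 2.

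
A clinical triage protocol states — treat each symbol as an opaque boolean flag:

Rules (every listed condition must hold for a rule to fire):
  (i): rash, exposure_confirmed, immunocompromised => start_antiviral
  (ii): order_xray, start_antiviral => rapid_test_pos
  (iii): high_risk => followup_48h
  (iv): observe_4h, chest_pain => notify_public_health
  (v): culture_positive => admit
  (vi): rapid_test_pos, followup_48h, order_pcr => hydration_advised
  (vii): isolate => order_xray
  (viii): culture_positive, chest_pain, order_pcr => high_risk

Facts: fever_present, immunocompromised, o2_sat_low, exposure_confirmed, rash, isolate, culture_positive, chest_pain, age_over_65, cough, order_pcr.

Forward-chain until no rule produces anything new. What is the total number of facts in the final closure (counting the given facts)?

18

Round 1 fires (i), (v), (vii), (viii), giving start_antiviral, admit, order_xray, high_risk.
Round 2 fires (ii), (iii), giving rapid_test_pos, followup_48h.
Round 3 fires (vi), giving hydration_advised.
Closure: {admit, age_over_65, chest_pain, cough, culture_positive, exposure_confirmed, fever_present, followup_48h, high_risk, hydration_advised, immunocompromised, isolate, o2_sat_low, order_pcr, order_xray, rapid_test_pos, rash, start_antiviral} — 18 facts.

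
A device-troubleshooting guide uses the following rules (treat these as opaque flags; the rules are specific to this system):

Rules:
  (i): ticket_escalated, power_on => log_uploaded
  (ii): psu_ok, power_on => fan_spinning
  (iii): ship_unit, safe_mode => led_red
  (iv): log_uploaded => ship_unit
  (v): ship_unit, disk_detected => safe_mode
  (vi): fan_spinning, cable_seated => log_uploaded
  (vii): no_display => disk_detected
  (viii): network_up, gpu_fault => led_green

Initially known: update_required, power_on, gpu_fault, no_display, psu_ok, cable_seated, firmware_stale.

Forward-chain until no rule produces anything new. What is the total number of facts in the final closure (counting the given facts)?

Round 1: (ii) [psu_ok, power_on => fan_spinning]; (vii) [no_display => disk_detected]. New: fan_spinning, disk_detected.
Round 2: (vi) [fan_spinning, cable_seated => log_uploaded]. New: log_uploaded.
Round 3: (iv) [log_uploaded => ship_unit]. New: ship_unit.
Round 4: (v) [ship_unit, disk_detected => safe_mode]. New: safe_mode.
Round 5: (iii) [ship_unit, safe_mode => led_red]. New: led_red.
Closure: {cable_seated, disk_detected, fan_spinning, firmware_stale, gpu_fault, led_red, log_uploaded, no_display, power_on, psu_ok, safe_mode, ship_unit, update_required} — 13 facts.

13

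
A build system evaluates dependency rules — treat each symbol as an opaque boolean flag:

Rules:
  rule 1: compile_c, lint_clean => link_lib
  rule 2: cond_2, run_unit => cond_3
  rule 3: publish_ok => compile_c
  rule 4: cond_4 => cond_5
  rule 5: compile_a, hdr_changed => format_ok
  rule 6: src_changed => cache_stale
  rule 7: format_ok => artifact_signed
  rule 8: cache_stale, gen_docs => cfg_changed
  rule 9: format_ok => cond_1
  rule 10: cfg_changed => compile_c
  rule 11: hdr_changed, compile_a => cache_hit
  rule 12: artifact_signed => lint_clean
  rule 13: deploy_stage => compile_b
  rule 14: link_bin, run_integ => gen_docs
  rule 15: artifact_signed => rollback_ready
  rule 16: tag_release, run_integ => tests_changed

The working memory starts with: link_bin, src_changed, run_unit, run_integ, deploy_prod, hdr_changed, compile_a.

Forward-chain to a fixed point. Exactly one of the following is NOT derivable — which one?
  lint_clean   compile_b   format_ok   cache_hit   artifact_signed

compile_b

Round 1: rule 5 [compile_a, hdr_changed => format_ok]; rule 6 [src_changed => cache_stale]; rule 11 [hdr_changed, compile_a => cache_hit]; rule 14 [link_bin, run_integ => gen_docs]. New: format_ok, cache_stale, cache_hit, gen_docs.
Round 2: rule 7 [format_ok => artifact_signed]; rule 8 [cache_stale, gen_docs => cfg_changed]; rule 9 [format_ok => cond_1]. New: artifact_signed, cfg_changed, cond_1.
Round 3: rule 10 [cfg_changed => compile_c]; rule 12 [artifact_signed => lint_clean]; rule 15 [artifact_signed => rollback_ready]. New: compile_c, lint_clean, rollback_ready.
Round 4: rule 1 [compile_c, lint_clean => link_lib]. New: link_lib.
Derived: cache_hit (round 1), lint_clean (round 3), format_ok (round 1), artifact_signed (round 2). compile_b never appears in any round.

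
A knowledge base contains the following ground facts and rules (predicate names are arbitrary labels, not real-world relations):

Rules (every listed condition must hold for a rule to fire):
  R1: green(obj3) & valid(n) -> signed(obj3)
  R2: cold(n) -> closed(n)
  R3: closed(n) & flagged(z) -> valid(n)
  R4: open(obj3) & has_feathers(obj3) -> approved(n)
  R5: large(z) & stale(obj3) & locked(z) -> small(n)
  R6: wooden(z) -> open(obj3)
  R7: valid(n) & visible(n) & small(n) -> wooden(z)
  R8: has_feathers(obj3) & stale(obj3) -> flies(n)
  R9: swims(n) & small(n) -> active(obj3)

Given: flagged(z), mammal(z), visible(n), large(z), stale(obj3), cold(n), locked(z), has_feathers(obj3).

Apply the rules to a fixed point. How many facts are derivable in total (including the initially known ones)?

15

[1] R2 [cold(n) -> closed(n)]; R5 [large(z) & stale(obj3) & locked(z) -> small(n)]; R8 [has_feathers(obj3) & stale(obj3) -> flies(n)]. ⇒ new: closed(n), small(n), flies(n).
[2] R3 [closed(n) & flagged(z) -> valid(n)]. ⇒ new: valid(n).
[3] R7 [valid(n) & visible(n) & small(n) -> wooden(z)]. ⇒ new: wooden(z).
[4] R6 [wooden(z) -> open(obj3)]. ⇒ new: open(obj3).
[5] R4 [open(obj3) & has_feathers(obj3) -> approved(n)]. ⇒ new: approved(n).
Closure: {approved(n), closed(n), cold(n), flagged(z), flies(n), has_feathers(obj3), large(z), locked(z), mammal(z), open(obj3), small(n), stale(obj3), valid(n), visible(n), wooden(z)} — 15 facts.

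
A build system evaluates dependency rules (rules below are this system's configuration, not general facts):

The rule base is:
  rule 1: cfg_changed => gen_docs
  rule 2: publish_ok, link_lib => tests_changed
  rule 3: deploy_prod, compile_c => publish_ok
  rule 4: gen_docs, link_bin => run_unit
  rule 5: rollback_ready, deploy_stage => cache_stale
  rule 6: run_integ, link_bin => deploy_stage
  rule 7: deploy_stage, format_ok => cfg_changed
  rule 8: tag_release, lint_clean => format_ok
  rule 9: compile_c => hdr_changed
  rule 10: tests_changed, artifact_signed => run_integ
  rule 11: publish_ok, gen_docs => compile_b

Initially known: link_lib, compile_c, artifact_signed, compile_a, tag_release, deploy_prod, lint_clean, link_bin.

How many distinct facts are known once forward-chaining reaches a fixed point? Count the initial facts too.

18

[1] rule 3 [deploy_prod, compile_c => publish_ok]; rule 8 [tag_release, lint_clean => format_ok]; rule 9 [compile_c => hdr_changed]. ⇒ new: publish_ok, format_ok, hdr_changed.
[2] rule 2 [publish_ok, link_lib => tests_changed]. ⇒ new: tests_changed.
[3] rule 10 [tests_changed, artifact_signed => run_integ]. ⇒ new: run_integ.
[4] rule 6 [run_integ, link_bin => deploy_stage]. ⇒ new: deploy_stage.
[5] rule 7 [deploy_stage, format_ok => cfg_changed]. ⇒ new: cfg_changed.
[6] rule 1 [cfg_changed => gen_docs]. ⇒ new: gen_docs.
[7] rule 4 [gen_docs, link_bin => run_unit]; rule 11 [publish_ok, gen_docs => compile_b]. ⇒ new: run_unit, compile_b.
Closure: {artifact_signed, cfg_changed, compile_a, compile_b, compile_c, deploy_prod, deploy_stage, format_ok, gen_docs, hdr_changed, link_bin, link_lib, lint_clean, publish_ok, run_integ, run_unit, tag_release, tests_changed} — 18 facts.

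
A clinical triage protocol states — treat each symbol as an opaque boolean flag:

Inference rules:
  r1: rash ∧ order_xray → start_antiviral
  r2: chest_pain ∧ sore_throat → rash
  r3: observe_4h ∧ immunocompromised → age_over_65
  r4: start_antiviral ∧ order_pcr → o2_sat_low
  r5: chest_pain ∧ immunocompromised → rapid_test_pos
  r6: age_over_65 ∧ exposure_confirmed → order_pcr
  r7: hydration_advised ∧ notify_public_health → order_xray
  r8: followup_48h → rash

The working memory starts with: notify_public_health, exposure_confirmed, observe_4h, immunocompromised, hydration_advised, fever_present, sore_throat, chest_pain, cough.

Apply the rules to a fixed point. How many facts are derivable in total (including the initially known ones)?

16

Round 1: r2 [chest_pain ∧ sore_throat → rash]; r3 [observe_4h ∧ immunocompromised → age_over_65]; r5 [chest_pain ∧ immunocompromised → rapid_test_pos]; r7 [hydration_advised ∧ notify_public_health → order_xray]. New: rash, age_over_65, rapid_test_pos, order_xray.
Round 2: r1 [rash ∧ order_xray → start_antiviral]; r6 [age_over_65 ∧ exposure_confirmed → order_pcr]. New: start_antiviral, order_pcr.
Round 3: r4 [start_antiviral ∧ order_pcr → o2_sat_low]. New: o2_sat_low.
Closure: {age_over_65, chest_pain, cough, exposure_confirmed, fever_present, hydration_advised, immunocompromised, notify_public_health, o2_sat_low, observe_4h, order_pcr, order_xray, rapid_test_pos, rash, sore_throat, start_antiviral} — 16 facts.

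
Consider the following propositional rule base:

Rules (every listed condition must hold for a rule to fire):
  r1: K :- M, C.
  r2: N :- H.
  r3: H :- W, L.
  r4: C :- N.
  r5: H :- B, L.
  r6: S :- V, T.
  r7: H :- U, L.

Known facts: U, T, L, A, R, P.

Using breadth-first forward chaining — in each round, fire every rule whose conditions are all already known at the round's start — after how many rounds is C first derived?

Round 1 fires r7, giving H.
Round 2 fires r2, giving N.
Round 3 fires r4, giving C.
C first appears in round 3.

3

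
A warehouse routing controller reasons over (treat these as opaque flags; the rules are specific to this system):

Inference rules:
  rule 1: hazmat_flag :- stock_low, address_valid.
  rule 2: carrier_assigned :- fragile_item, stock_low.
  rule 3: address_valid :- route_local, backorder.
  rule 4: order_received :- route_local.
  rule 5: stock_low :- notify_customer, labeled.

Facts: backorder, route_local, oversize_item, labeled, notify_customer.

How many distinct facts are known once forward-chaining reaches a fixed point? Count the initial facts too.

Round 1 — rule 3, rule 4, rule 5, derive address_valid, order_received, stock_low.
Round 2 — rule 1, derive hazmat_flag.
Closure: {address_valid, backorder, hazmat_flag, labeled, notify_customer, order_received, oversize_item, route_local, stock_low} — 9 facts.

9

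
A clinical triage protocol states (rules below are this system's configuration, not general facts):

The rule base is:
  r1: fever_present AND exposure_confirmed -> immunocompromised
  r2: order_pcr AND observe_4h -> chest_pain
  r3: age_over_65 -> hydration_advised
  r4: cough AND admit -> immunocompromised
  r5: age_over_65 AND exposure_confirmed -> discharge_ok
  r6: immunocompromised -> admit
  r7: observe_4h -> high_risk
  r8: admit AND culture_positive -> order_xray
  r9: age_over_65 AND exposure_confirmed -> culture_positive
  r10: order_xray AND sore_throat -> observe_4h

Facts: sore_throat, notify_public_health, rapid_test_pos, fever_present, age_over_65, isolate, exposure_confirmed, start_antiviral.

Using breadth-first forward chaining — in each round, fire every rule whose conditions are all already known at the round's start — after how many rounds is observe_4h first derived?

Round 1: r1 [fever_present AND exposure_confirmed -> immunocompromised]; r3 [age_over_65 -> hydration_advised]; r5 [age_over_65 AND exposure_confirmed -> discharge_ok]; r9 [age_over_65 AND exposure_confirmed -> culture_positive]. New: immunocompromised, hydration_advised, discharge_ok, culture_positive.
Round 2: r6 [immunocompromised -> admit]. New: admit.
Round 3: r8 [admit AND culture_positive -> order_xray]. New: order_xray.
Round 4: r10 [order_xray AND sore_throat -> observe_4h]. New: observe_4h.
observe_4h first appears in round 4.

4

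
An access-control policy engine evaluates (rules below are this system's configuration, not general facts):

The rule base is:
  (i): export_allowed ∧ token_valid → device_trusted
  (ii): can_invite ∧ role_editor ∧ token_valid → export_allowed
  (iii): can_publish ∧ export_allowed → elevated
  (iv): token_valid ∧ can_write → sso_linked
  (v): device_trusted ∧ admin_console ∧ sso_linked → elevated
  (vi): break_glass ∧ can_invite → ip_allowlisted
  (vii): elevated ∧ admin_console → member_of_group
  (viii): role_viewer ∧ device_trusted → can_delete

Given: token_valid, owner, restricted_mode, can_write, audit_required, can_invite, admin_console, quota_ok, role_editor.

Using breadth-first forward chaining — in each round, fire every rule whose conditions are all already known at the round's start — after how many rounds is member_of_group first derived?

4

[1] (ii) [can_invite ∧ role_editor ∧ token_valid → export_allowed]; (iv) [token_valid ∧ can_write → sso_linked]. ⇒ new: export_allowed, sso_linked.
[2] (i) [export_allowed ∧ token_valid → device_trusted]. ⇒ new: device_trusted.
[3] (v) [device_trusted ∧ admin_console ∧ sso_linked → elevated]. ⇒ new: elevated.
[4] (vii) [elevated ∧ admin_console → member_of_group]. ⇒ new: member_of_group.
member_of_group first appears in round 4.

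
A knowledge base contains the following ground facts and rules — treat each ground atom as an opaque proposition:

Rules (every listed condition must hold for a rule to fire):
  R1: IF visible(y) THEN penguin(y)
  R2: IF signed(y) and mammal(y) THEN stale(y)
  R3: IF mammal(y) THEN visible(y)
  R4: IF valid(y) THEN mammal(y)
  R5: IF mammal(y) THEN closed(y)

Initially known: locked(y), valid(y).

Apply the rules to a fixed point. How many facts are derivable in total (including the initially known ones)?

Round 1 — R4, derive mammal(y).
Round 2 — R3, R5, derive visible(y), closed(y).
Round 3 — R1, derive penguin(y).
Closure: {closed(y), locked(y), mammal(y), penguin(y), valid(y), visible(y)} — 6 facts.

6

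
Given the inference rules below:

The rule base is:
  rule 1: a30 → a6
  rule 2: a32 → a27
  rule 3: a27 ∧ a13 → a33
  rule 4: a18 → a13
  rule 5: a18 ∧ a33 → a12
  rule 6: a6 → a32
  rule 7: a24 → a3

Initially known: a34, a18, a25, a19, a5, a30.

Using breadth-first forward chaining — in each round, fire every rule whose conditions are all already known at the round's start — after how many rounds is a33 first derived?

4

Round 1: rule 1 [a30 → a6]; rule 4 [a18 → a13]. New: a6, a13.
Round 2: rule 6 [a6 → a32]. New: a32.
Round 3: rule 2 [a32 → a27]. New: a27.
Round 4: rule 3 [a27 ∧ a13 → a33]. New: a33.
a33 first appears in round 4.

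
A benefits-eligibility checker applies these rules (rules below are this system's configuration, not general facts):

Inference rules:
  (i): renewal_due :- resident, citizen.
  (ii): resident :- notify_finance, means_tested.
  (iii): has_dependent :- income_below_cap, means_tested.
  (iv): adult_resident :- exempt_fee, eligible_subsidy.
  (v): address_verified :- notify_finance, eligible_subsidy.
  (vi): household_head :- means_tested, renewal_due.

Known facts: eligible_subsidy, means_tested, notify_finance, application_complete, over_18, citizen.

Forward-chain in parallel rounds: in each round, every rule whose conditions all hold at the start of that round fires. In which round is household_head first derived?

Round 1: (ii) [resident :- notify_finance, means_tested.]; (v) [address_verified :- notify_finance, eligible_subsidy.]. Adds resident, address_verified.
Round 2: (i) [renewal_due :- resident, citizen.]. Adds renewal_due.
Round 3: (vi) [household_head :- means_tested, renewal_due.]. Adds household_head.
household_head first appears in round 3.

3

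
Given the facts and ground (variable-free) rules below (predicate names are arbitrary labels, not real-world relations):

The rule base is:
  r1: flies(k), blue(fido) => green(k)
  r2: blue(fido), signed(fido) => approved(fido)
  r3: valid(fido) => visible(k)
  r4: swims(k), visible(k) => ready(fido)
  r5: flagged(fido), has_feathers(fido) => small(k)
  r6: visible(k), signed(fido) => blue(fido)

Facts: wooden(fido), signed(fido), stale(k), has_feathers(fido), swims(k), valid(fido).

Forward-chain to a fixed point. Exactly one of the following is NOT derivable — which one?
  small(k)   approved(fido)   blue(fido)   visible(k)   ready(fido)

Round 1 — r3, derive visible(k).
Round 2 — r4, r6, derive ready(fido), blue(fido).
Round 3 — r2, derive approved(fido).
Derived: ready(fido) (round 2), blue(fido) (round 2), approved(fido) (round 3), visible(k) (round 1). small(k) never appears in any round.

small(k)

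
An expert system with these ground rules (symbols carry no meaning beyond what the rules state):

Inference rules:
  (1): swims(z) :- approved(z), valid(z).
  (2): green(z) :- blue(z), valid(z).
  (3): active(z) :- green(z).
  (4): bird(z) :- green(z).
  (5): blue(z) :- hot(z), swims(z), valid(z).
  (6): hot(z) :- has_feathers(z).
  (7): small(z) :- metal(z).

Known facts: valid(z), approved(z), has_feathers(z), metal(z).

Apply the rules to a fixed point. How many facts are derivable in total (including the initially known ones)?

11

[1] (1) [swims(z) :- approved(z), valid(z).]; (6) [hot(z) :- has_feathers(z).]; (7) [small(z) :- metal(z).]. ⇒ new: swims(z), hot(z), small(z).
[2] (5) [blue(z) :- hot(z), swims(z), valid(z).]. ⇒ new: blue(z).
[3] (2) [green(z) :- blue(z), valid(z).]. ⇒ new: green(z).
[4] (3) [active(z) :- green(z).]; (4) [bird(z) :- green(z).]. ⇒ new: active(z), bird(z).
Closure: {active(z), approved(z), bird(z), blue(z), green(z), has_feathers(z), hot(z), metal(z), small(z), swims(z), valid(z)} — 11 facts.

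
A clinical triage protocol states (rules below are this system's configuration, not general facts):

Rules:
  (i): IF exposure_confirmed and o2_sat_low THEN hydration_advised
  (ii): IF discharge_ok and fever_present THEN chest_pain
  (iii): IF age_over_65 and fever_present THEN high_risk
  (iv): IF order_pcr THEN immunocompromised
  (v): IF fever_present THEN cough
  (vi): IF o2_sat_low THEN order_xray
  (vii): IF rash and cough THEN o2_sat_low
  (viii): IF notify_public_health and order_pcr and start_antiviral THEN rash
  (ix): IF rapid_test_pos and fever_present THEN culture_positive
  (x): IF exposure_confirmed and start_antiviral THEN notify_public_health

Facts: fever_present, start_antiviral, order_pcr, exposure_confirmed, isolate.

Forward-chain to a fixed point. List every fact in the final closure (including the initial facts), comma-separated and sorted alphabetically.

Round 1 — (iv), (v), (x), derive immunocompromised, cough, notify_public_health.
Round 2 — (viii), derive rash.
Round 3 — (vii), derive o2_sat_low.
Round 4 — (i), (vi), derive hydration_advised, order_xray.

cough, exposure_confirmed, fever_present, hydration_advised, immunocompromised, isolate, notify_public_health, o2_sat_low, order_pcr, order_xray, rash, start_antiviral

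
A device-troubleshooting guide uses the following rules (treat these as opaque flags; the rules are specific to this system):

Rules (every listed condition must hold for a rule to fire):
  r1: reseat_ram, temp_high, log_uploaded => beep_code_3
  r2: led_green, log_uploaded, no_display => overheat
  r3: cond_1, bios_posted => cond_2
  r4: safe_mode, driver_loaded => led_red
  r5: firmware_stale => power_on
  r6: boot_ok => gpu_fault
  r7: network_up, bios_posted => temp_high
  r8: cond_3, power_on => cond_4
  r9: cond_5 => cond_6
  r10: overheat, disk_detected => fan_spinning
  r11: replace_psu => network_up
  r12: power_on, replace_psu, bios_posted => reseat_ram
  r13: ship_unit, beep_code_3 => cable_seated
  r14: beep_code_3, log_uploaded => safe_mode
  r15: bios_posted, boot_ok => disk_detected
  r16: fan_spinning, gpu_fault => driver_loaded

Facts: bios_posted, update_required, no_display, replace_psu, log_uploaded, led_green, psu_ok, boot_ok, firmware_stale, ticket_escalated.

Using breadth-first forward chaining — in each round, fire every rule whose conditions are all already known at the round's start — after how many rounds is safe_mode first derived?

Round 1 — r2, r5, r6, r11, r15, derive overheat, power_on, gpu_fault, network_up, disk_detected.
Round 2 — r7, r10, r12, derive temp_high, fan_spinning, reseat_ram.
Round 3 — r1, r16, derive beep_code_3, driver_loaded.
Round 4 — r14, derive safe_mode.
safe_mode first appears in round 4.

4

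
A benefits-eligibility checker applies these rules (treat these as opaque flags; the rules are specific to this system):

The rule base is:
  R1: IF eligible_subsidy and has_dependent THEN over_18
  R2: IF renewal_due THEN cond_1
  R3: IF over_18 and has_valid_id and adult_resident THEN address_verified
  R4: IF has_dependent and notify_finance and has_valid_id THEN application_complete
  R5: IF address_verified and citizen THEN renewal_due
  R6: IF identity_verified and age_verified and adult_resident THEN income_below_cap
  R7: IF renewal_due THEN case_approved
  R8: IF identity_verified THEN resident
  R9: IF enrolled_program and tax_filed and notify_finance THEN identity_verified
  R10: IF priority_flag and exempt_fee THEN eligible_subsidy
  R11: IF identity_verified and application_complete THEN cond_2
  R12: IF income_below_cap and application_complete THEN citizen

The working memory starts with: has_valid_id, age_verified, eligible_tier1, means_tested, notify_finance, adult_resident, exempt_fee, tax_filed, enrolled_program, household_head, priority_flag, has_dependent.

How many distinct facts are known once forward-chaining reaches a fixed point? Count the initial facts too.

24

Round 1 fires R4, R9, R10, giving application_complete, identity_verified, eligible_subsidy.
Round 2 fires R1, R6, R8, R11, giving over_18, income_below_cap, resident, cond_2.
Round 3 fires R3, R12, giving address_verified, citizen.
Round 4 fires R5, giving renewal_due.
Round 5 fires R2, R7, giving cond_1, case_approved.
Closure: {address_verified, adult_resident, age_verified, application_complete, case_approved, citizen, cond_1, cond_2, eligible_subsidy, eligible_tier1, enrolled_program, exempt_fee, has_dependent, has_valid_id, household_head, identity_verified, income_below_cap, means_tested, notify_finance, over_18, priority_flag, renewal_due, resident, tax_filed} — 24 facts.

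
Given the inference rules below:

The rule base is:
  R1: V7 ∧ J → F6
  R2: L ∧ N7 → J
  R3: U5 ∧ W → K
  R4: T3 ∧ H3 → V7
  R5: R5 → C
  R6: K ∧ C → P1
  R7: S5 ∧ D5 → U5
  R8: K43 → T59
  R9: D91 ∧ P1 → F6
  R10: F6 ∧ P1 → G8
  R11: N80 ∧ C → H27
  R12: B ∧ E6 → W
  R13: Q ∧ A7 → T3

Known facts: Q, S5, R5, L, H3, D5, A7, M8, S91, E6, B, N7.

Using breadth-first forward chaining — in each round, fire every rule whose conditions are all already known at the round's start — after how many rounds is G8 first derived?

4

Round 1 — R2, R5, R7, R12, R13, derive J, C, U5, W, T3.
Round 2 — R3, R4, derive K, V7.
Round 3 — R1, R6, derive F6, P1.
Round 4 — R10, derive G8.
G8 first appears in round 4.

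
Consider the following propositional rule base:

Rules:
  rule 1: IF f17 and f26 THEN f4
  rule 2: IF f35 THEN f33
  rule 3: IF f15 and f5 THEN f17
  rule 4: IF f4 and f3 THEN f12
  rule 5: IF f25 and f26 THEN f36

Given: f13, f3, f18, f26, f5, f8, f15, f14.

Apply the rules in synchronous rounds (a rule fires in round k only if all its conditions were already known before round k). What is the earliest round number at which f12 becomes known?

3

Round 1: rule 3 [IF f15 and f5 THEN f17]. New: f17.
Round 2: rule 1 [IF f17 and f26 THEN f4]. New: f4.
Round 3: rule 4 [IF f4 and f3 THEN f12]. New: f12.
f12 first appears in round 3.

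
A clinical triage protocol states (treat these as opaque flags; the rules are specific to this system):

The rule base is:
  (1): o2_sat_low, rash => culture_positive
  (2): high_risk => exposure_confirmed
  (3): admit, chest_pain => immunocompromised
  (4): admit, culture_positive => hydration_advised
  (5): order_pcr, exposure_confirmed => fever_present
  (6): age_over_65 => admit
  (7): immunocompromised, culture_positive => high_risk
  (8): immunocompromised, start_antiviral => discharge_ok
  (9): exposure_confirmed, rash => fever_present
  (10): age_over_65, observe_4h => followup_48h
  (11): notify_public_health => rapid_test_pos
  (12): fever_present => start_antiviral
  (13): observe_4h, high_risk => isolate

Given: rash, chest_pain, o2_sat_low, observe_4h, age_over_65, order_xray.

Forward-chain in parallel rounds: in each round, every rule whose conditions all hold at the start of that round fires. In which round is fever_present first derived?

5

[1] (1) [o2_sat_low, rash => culture_positive]; (6) [age_over_65 => admit]; (10) [age_over_65, observe_4h => followup_48h]. ⇒ new: culture_positive, admit, followup_48h.
[2] (3) [admit, chest_pain => immunocompromised]; (4) [admit, culture_positive => hydration_advised]. ⇒ new: immunocompromised, hydration_advised.
[3] (7) [immunocompromised, culture_positive => high_risk]. ⇒ new: high_risk.
[4] (2) [high_risk => exposure_confirmed]; (13) [observe_4h, high_risk => isolate]. ⇒ new: exposure_confirmed, isolate.
[5] (9) [exposure_confirmed, rash => fever_present]. ⇒ new: fever_present.
fever_present first appears in round 5.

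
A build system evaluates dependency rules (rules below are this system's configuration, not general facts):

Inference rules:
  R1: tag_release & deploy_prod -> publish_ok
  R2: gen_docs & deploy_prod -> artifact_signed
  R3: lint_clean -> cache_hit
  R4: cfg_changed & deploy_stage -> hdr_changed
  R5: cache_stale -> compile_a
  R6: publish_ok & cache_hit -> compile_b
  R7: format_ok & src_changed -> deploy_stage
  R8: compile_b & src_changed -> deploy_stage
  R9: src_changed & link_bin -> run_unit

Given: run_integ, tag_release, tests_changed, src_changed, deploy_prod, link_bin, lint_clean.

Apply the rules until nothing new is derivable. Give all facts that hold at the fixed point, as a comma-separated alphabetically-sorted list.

[1] R1 [tag_release & deploy_prod -> publish_ok]; R3 [lint_clean -> cache_hit]; R9 [src_changed & link_bin -> run_unit]. ⇒ new: publish_ok, cache_hit, run_unit.
[2] R6 [publish_ok & cache_hit -> compile_b]. ⇒ new: compile_b.
[3] R8 [compile_b & src_changed -> deploy_stage]. ⇒ new: deploy_stage.

cache_hit, compile_b, deploy_prod, deploy_stage, link_bin, lint_clean, publish_ok, run_integ, run_unit, src_changed, tag_release, tests_changed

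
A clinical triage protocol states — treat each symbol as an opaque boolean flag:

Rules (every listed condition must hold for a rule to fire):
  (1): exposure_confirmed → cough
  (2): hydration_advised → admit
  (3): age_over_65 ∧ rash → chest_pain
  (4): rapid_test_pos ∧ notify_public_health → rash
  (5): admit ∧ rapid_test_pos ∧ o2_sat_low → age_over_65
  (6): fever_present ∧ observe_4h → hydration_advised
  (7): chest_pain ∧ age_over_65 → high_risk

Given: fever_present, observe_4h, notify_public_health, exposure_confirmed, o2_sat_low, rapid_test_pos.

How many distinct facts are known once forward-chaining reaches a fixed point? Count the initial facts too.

13

[1] (1) [exposure_confirmed → cough]; (4) [rapid_test_pos ∧ notify_public_health → rash]; (6) [fever_present ∧ observe_4h → hydration_advised]. ⇒ new: cough, rash, hydration_advised.
[2] (2) [hydration_advised → admit]. ⇒ new: admit.
[3] (5) [admit ∧ rapid_test_pos ∧ o2_sat_low → age_over_65]. ⇒ new: age_over_65.
[4] (3) [age_over_65 ∧ rash → chest_pain]. ⇒ new: chest_pain.
[5] (7) [chest_pain ∧ age_over_65 → high_risk]. ⇒ new: high_risk.
Closure: {admit, age_over_65, chest_pain, cough, exposure_confirmed, fever_present, high_risk, hydration_advised, notify_public_health, o2_sat_low, observe_4h, rapid_test_pos, rash} — 13 facts.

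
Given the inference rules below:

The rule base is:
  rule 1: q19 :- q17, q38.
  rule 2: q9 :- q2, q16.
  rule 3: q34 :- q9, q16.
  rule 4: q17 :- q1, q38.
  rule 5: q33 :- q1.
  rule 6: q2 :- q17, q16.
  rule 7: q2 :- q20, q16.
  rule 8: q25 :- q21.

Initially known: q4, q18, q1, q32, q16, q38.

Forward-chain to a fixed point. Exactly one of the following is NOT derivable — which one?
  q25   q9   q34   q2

q25

Round 1 fires rule 4, rule 5, giving q17, q33.
Round 2 fires rule 1, rule 6, giving q19, q2.
Round 3 fires rule 2, giving q9.
Round 4 fires rule 3, giving q34.
Derived: q2 (round 2), q34 (round 4), q9 (round 3). q25 never appears in any round.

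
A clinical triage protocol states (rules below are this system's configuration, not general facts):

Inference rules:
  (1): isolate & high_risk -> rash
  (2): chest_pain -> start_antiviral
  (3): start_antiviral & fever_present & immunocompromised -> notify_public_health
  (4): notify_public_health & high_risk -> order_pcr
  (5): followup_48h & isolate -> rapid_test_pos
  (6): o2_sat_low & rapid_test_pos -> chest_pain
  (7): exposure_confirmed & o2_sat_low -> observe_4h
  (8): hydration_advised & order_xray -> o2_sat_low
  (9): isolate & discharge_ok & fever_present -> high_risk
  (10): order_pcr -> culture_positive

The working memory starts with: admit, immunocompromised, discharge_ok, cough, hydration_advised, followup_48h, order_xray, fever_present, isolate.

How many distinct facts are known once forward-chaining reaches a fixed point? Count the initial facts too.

18

Round 1: (5) [followup_48h & isolate -> rapid_test_pos]; (8) [hydration_advised & order_xray -> o2_sat_low]; (9) [isolate & discharge_ok & fever_present -> high_risk]. Adds rapid_test_pos, o2_sat_low, high_risk.
Round 2: (1) [isolate & high_risk -> rash]; (6) [o2_sat_low & rapid_test_pos -> chest_pain]. Adds rash, chest_pain.
Round 3: (2) [chest_pain -> start_antiviral]. Adds start_antiviral.
Round 4: (3) [start_antiviral & fever_present & immunocompromised -> notify_public_health]. Adds notify_public_health.
Round 5: (4) [notify_public_health & high_risk -> order_pcr]. Adds order_pcr.
Round 6: (10) [order_pcr -> culture_positive]. Adds culture_positive.
Closure: {admit, chest_pain, cough, culture_positive, discharge_ok, fever_present, followup_48h, high_risk, hydration_advised, immunocompromised, isolate, notify_public_health, o2_sat_low, order_pcr, order_xray, rapid_test_pos, rash, start_antiviral} — 18 facts.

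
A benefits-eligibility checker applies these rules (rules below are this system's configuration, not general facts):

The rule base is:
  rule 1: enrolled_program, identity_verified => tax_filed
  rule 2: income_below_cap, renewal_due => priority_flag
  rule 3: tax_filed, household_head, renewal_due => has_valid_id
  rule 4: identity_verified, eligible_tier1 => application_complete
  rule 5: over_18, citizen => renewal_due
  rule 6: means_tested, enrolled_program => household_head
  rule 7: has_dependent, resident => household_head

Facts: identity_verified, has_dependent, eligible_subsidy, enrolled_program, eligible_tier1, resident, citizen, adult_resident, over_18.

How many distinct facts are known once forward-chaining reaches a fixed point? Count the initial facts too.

14

Round 1 fires rule 1, rule 4, rule 5, rule 7, giving tax_filed, application_complete, renewal_due, household_head.
Round 2 fires rule 3, giving has_valid_id.
Closure: {adult_resident, application_complete, citizen, eligible_subsidy, eligible_tier1, enrolled_program, has_dependent, has_valid_id, household_head, identity_verified, over_18, renewal_due, resident, tax_filed} — 14 facts.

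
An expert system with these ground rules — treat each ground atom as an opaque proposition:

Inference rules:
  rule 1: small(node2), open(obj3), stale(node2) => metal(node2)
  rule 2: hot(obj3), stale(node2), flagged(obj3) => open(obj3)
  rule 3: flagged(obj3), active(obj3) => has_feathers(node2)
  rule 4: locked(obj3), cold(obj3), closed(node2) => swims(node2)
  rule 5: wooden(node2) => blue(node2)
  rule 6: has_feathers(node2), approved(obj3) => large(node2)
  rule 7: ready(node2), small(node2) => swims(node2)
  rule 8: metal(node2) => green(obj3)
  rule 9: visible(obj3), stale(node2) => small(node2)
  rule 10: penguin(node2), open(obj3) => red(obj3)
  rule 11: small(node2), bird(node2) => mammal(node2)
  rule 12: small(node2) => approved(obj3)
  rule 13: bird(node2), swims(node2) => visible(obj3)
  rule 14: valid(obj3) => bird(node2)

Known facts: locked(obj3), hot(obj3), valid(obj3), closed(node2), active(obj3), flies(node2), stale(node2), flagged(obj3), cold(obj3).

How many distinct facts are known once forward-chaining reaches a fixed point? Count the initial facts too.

20

Round 1 — rule 2, rule 3, rule 4, rule 14, derive open(obj3), has_feathers(node2), swims(node2), bird(node2).
Round 2 — rule 13, derive visible(obj3).
Round 3 — rule 9, derive small(node2).
Round 4 — rule 1, rule 11, rule 12, derive metal(node2), mammal(node2), approved(obj3).
Round 5 — rule 6, rule 8, derive large(node2), green(obj3).
Closure: {active(obj3), approved(obj3), bird(node2), closed(node2), cold(obj3), flagged(obj3), flies(node2), green(obj3), has_feathers(node2), hot(obj3), large(node2), locked(obj3), mammal(node2), metal(node2), open(obj3), small(node2), stale(node2), swims(node2), valid(obj3), visible(obj3)} — 20 facts.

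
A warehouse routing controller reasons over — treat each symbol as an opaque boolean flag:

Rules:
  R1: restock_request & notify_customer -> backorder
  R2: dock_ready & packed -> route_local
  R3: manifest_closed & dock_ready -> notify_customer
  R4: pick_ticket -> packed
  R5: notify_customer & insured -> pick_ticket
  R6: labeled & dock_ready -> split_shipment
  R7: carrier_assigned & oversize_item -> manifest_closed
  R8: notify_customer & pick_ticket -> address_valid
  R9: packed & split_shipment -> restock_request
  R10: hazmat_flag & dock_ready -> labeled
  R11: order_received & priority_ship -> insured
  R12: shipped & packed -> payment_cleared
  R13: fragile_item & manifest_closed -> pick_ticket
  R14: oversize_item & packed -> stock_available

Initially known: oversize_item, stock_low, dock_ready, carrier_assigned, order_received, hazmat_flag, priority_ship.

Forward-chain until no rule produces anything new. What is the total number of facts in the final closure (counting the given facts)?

19

Round 1 fires R7, R10, R11, giving manifest_closed, labeled, insured.
Round 2 fires R3, R6, giving notify_customer, split_shipment.
Round 3 fires R5, giving pick_ticket.
Round 4 fires R4, R8, giving packed, address_valid.
Round 5 fires R2, R9, R14, giving route_local, restock_request, stock_available.
Round 6 fires R1, giving backorder.
Closure: {address_valid, backorder, carrier_assigned, dock_ready, hazmat_flag, insured, labeled, manifest_closed, notify_customer, order_received, oversize_item, packed, pick_ticket, priority_ship, restock_request, route_local, split_shipment, stock_available, stock_low} — 19 facts.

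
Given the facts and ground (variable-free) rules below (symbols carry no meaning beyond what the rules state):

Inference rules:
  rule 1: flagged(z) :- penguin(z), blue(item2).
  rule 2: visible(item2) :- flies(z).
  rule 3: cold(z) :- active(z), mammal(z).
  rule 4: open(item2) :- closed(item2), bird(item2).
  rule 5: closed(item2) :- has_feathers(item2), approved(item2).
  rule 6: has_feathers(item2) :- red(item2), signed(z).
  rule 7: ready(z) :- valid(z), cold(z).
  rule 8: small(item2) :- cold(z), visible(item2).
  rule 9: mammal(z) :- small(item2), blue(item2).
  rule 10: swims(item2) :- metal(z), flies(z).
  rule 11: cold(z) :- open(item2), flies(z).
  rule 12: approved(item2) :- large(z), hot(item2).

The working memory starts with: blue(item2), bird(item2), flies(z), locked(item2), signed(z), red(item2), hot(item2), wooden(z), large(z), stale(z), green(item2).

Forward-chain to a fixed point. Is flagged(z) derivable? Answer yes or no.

Round 1 — rule 2, rule 6, rule 12, derive visible(item2), has_feathers(item2), approved(item2).
Round 2 — rule 5, derive closed(item2).
Round 3 — rule 4, derive open(item2).
Round 4 — rule 11, derive cold(z).
Round 5 — rule 8, derive small(item2).
Round 6 — rule 9, derive mammal(z).
Fixed point reached. flagged(z) is concluded only by rule 1; rule 1 needs penguin(z) (never derived).

no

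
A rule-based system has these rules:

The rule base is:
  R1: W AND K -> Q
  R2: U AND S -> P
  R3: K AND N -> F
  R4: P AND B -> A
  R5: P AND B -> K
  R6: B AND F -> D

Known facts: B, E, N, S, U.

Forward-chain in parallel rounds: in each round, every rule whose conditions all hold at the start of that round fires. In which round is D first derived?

4

Round 1: R2 [U AND S -> P]. New: P.
Round 2: R4 [P AND B -> A]; R5 [P AND B -> K]. New: A, K.
Round 3: R3 [K AND N -> F]. New: F.
Round 4: R6 [B AND F -> D]. New: D.
D first appears in round 4.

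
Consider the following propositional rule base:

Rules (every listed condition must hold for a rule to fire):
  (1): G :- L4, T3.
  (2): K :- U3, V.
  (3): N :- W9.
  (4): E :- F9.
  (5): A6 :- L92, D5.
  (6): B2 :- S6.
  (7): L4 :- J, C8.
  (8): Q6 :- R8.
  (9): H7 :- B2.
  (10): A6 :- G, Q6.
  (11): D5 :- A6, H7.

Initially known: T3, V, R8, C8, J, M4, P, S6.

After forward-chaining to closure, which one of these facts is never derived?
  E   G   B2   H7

Round 1: (6) [B2 :- S6.]; (7) [L4 :- J, C8.]; (8) [Q6 :- R8.]. Adds B2, L4, Q6.
Round 2: (1) [G :- L4, T3.]; (9) [H7 :- B2.]. Adds G, H7.
Round 3: (10) [A6 :- G, Q6.]. Adds A6.
Round 4: (11) [D5 :- A6, H7.]. Adds D5.
Derived: H7 (round 2), B2 (round 1), G (round 2). E never appears in any round.

E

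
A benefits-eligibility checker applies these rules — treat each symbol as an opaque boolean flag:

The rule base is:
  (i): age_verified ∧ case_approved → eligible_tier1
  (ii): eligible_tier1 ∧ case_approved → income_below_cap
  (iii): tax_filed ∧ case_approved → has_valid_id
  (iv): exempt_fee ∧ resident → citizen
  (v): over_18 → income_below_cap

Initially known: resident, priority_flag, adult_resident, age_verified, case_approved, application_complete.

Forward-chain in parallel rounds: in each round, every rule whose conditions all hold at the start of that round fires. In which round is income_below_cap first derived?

2

Round 1 fires (i), giving eligible_tier1.
Round 2 fires (ii), giving income_below_cap.
income_below_cap first appears in round 2.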